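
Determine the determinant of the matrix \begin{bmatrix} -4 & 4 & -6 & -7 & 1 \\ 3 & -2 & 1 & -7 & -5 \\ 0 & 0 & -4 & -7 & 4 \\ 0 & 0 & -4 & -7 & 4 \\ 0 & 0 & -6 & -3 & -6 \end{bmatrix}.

The matrix is block upper-triangular with a 2×2 block and a 3×3 block on the diagonal, so its determinant equals the product of the determinants of the diagonal blocks.
det of the 2×2 block = -4
det of the 3×3 block = 0
det = (-4)·(0) = 0

The determinant is 0.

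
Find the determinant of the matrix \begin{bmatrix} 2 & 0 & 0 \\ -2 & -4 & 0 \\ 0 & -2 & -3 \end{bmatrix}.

The determinant is 24.

The matrix is lower triangular, so the determinant is the product of the diagonal entries:
det = (2) · (-4) · (-3) = 24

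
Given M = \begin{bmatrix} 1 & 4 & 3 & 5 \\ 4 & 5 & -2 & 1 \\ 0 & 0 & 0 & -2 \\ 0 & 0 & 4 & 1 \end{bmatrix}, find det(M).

det(M) = -88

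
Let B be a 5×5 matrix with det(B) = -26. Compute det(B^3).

-17576

det(B^3) = (det B)^3 = (-26)^3 = -17576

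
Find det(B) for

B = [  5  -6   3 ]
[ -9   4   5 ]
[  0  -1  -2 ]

The determinant is 120.

Expand along row 3:
  − (-1) · |5 3; -9 5| = −(-1)·(25 − (-27)) = 52
  + (-2) · |5 -6; -9 4| = (-2)·(20 − 54) = 68
Sum: (52) + (68) = 120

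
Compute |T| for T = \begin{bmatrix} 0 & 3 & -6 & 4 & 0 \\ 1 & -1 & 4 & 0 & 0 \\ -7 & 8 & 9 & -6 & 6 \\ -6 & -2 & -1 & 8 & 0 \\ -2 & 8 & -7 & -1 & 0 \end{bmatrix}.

Expand along column 5 (it has 4 zeros):
  + (6) · M_35   where M_35 = det([0 3 -6 4; 1 -1 4 0; -6 -2 -1 8; -2 8 -7 -1]) = 917
det = (+1)·(6)·(917) = 5502

5502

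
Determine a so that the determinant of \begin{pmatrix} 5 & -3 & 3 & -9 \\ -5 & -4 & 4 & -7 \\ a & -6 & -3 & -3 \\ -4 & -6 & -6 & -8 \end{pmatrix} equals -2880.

Expanding along the column containing a, det(M) is linear in a: det(M) = (-180)·a + (-3240).
Set (-180)·a + (-3240) = -2880  ⇒  (-180)·a = 360  ⇒  a = -2.

-2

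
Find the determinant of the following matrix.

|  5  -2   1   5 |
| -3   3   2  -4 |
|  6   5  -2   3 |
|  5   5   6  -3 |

Expand along row 1:
  + (5) · M_11   where M_11 = det([3 2 -4; 5 -2 3; 5 6 -3]) = -136
  − (-2) · M_12   where M_12 = det([-3 2 -4; 6 -2 3; 5 6 -3]) = -82
  + (1) · M_13   where M_13 = det([-3 3 -4; 6 5 3; 5 5 -3]) = 169
  − (5) · M_14   where M_14 = det([-3 3 2; 6 5 -2; 5 5 6]) = -248
det = (+1)·(5)·(-136) + (-1)·(-2)·(-82) + (+1)·(1)·(169) + (-1)·(5)·(-248) = 565

565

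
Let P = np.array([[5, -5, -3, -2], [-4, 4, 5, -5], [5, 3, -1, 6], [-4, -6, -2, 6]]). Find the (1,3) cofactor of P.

-342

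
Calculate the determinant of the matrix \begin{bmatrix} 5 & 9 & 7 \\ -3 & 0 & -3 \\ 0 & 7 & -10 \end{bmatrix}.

The determinant is -312.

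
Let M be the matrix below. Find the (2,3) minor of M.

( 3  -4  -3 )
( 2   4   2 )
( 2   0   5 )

Delete row 2 and column 3; the remaining 2×2 submatrix is [3 -4; 2 0].
Its determinant is 3·0 − (-4)·2 = 8.

8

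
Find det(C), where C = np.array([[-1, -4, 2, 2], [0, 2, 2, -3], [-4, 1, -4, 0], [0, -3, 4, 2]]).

The determinant is 100.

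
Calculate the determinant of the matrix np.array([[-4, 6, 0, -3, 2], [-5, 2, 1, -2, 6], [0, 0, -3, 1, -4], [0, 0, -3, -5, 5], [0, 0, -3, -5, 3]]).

-792

The matrix is block upper-triangular with a 2×2 block and a 3×3 block on the diagonal, so its determinant equals the product of the determinants of the diagonal blocks.
det of the 2×2 block = 22
det of the 3×3 block = -36
det = (22)·(-36) = -792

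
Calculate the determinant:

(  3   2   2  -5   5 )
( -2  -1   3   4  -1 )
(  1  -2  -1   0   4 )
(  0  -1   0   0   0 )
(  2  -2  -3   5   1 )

Expand along row 4 (it has 4 zeros):
  + (-1) · M_42   where M_42 = det([3 2 -5 5; -2 3 4 -1; 1 -1 0 4; 2 -3 5 1]) = -378
det = (+1)·(-1)·(-378) = 378

378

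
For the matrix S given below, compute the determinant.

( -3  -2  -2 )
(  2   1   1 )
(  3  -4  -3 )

1

Expand along column 1:
  + (-3) · |1 1; -4 -3| = (-3)·(-3 − (-4)) = -3
  − 2 · |-2 -2; -4 -3| = −2·(6 − 8) = 4
  + 3 · |-2 -2; 1 1| = 3·(-2 − (-2)) = 0
Sum: (-3) + (4) + (0) = 1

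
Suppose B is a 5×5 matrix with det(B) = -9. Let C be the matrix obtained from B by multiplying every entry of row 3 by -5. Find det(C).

Scaling one row by -5 multiplies the determinant by -5.
det(C) = (-5)·(-9) = 45

|C| = 45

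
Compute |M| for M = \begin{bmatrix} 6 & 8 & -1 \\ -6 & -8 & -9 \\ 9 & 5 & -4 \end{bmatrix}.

The determinant is -420.

Expand along column 1:
  + 6 · |-8 -9; 5 -4| = 6·(32 − (-45)) = 462
  − (-6) · |8 -1; 5 -4| = −(-6)·(-32 − (-5)) = -162
  + 9 · |8 -1; -8 -9| = 9·(-72 − 8) = -720
Sum: (462) + (-162) + (-720) = -420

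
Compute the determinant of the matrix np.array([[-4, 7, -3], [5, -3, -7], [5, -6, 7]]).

The determinant is -193.

Expand along row 1:
  + (-4) · |-3 -7; -6 7| = (-4)·(-21 − 42) = 252
  − 7 · |5 -7; 5 7| = −7·(35 − (-35)) = -490
  + (-3) · |5 -3; 5 -6| = (-3)·(-30 − (-15)) = 45
Sum: (252) + (-490) + (45) = -193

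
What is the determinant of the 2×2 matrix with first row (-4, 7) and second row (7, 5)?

-69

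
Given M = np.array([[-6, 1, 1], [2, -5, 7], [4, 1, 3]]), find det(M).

Expand along row 1:
  + (-6) · |-5 7; 1 3| = (-6)·(-15 − 7) = 132
  − 1 · |2 7; 4 3| = −1·(6 − 28) = 22
  + 1 · |2 -5; 4 1| = 1·(2 − (-20)) = 22
Sum: (132) + (22) + (22) = 176

det(M) = 176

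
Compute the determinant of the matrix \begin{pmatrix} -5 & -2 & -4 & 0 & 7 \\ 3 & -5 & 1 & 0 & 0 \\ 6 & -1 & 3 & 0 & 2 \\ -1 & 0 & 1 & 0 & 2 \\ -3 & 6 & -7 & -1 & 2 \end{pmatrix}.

-457

Expand along column 4 (it has 4 zeros):
  − (-1) · M_54   where M_54 = det([-5 -2 -4 7; 3 -5 1 0; 6 -1 3 2; -1 0 1 2]) = -457
det = (-1)·(-1)·(-457) = -457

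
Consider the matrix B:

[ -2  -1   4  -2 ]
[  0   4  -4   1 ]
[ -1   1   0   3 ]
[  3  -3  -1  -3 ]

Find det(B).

-5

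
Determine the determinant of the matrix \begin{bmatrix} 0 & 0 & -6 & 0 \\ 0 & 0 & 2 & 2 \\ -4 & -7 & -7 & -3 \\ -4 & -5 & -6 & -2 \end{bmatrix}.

96

Expand along row 1 (it has 3 zeros):
  + (-6) · M_13   where M_13 = det([0 0 2; -4 -7 -3; -4 -5 -2]) = -16
det = (+1)·(-6)·(-16) = 96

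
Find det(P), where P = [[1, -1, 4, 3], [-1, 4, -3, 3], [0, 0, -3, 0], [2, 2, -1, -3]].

153

Expand along row 3 (it has 3 zeros):
  + (-3) · M_33   where M_33 = det([1 -1 3; -1 4 3; 2 2 -3]) = -51
det = (+1)·(-3)·(-51) = 153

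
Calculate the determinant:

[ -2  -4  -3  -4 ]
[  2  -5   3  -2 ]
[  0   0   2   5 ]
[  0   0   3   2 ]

-198

The matrix is block upper-triangular with a 2×2 block and a 2×2 block on the diagonal, so its determinant equals the product of the determinants of the diagonal blocks.
det of the 2×2 block = 18
det of the 2×2 block = -11
det = (18)·(-11) = -198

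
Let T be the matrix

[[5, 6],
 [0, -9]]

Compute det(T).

det(T) = -45

det(T) = 5·(-9) − 6·0 = -45 − 0 = -45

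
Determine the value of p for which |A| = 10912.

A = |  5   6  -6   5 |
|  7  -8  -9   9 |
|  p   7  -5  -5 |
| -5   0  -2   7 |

p = -5

Expanding along the column containing p, det(A) is linear in p: det(A) = (-526)·p + (8282).
Set (-526)·p + (8282) = 10912  ⇒  (-526)·p = 2630  ⇒  p = -5.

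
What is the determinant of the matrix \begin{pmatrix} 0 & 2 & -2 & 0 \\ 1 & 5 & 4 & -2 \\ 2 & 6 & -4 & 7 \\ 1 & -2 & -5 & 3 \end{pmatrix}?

-192

Expand along row 1 (it has 2 zeros):
  − (2) · M_12   where M_12 = det([1 4 -2; 2 -4 7; 1 -5 3]) = 39
  + (-2) · M_13   where M_13 = det([1 5 -2; 2 6 7; 1 -2 3]) = 57
det = (-1)·(2)·(39) + (+1)·(-2)·(57) = -192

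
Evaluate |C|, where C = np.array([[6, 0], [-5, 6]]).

det(C) = 36

det(C) = 6·6 − 0·(-5) = 36 − 0 = 36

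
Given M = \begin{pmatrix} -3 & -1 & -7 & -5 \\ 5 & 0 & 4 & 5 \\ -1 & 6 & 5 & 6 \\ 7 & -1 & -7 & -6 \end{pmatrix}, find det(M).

The determinant is 999.

Expand along row 2 (it has 1 zero):
  − (5) · M_21   where M_21 = det([-1 -7 -5; 6 5 6; -1 -7 -6]) = -37
  − (4) · M_23   where M_23 = det([-3 -1 -5; -1 6 6; 7 -1 -6]) = 259
  + (5) · M_24   where M_24 = det([-3 -1 -7; -1 6 5; 7 -1 -7]) = 370
det = (-1)·(5)·(-37) + (-1)·(4)·(259) + (+1)·(5)·(370) = 999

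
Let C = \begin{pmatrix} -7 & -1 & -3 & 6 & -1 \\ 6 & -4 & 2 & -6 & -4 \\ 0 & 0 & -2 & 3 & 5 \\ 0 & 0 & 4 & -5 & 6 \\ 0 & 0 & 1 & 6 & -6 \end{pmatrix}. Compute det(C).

C is block upper-triangular with a 2×2 block and a 3×3 block on the diagonal, so its determinant equals the product of the determinants of the diagonal blocks.
det of the 2×2 block = 34
det of the 3×3 block = 247
det = (34)·(247) = 8398

8398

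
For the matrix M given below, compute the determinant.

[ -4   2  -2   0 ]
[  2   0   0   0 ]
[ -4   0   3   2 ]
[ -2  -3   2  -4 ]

The determinant is 40.

Expand along row 2 (it has 3 zeros):
  − (2) · M_21   where M_21 = det([2 -2 0; 0 3 2; -3 2 -4]) = -20
det = (-1)·(2)·(-20) = 40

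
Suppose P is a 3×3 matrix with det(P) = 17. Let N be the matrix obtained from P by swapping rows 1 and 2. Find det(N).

Swapping two rows multiplies the determinant by −1.
det(N) = (-1)·(17) = -17

-17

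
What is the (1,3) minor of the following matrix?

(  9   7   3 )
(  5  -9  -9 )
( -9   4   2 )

Delete row 1 and column 3; the remaining 2×2 submatrix is [5 -9; -9 4].
Its determinant is 5·4 − (-9)·(-9) = -61.

-61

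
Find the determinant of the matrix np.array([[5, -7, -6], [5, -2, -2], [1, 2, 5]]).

The determinant is 87.

Expand along row 1:
  + 5 · |-2 -2; 2 5| = 5·(-10 − (-4)) = -30
  − (-7) · |5 -2; 1 5| = −(-7)·(25 − (-2)) = 189
  + (-6) · |5 -2; 1 2| = (-6)·(10 − (-2)) = -72
Sum: (-30) + (189) + (-72) = 87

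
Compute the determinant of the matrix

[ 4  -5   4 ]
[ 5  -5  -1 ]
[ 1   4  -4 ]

101

Expand along row 1:
  + 4 · |-5 -1; 4 -4| = 4·(20 − (-4)) = 96
  − (-5) · |5 -1; 1 -4| = −(-5)·(-20 − (-1)) = -95
  + 4 · |5 -5; 1 4| = 4·(20 − (-5)) = 100
Sum: (96) + (-95) + (100) = 101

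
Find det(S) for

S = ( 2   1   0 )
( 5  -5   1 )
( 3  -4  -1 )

The determinant is 26.

Expand along column 3:
  − 1 · |2 1; 3 -4| = −1·(-8 − 3) = 11
  + (-1) · |2 1; 5 -5| = (-1)·(-10 − 5) = 15
Sum: (11) + (15) = 26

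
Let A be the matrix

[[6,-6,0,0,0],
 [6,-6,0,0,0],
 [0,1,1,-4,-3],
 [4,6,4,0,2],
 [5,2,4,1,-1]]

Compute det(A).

0

A is block lower-triangular with a 2×2 block and a 3×3 block on the diagonal, so its determinant equals the product of the determinants of the diagonal blocks.
det of the 2×2 block = 0
det of the 3×3 block = -62
det = (0)·(-62) = 0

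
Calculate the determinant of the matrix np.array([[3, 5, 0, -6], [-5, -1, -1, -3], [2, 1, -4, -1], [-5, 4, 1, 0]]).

The determinant is -1060.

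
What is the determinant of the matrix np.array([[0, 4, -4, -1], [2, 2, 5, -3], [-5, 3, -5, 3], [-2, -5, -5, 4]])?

Expand along row 1 (it has 1 zero):
  − (4) · M_12   where M_12 = det([2 5 -3; -5 -5 3; -2 -5 4]) = 15
  + (-4) · M_13   where M_13 = det([2 2 -3; -5 3 3; -2 -5 4]) = -11
  − (-1) · M_14   where M_14 = det([2 2 5; -5 3 -5; -2 -5 -5]) = 45
det = (-1)·(4)·(15) + (+1)·(-4)·(-11) + (-1)·(-1)·(45) = 29

29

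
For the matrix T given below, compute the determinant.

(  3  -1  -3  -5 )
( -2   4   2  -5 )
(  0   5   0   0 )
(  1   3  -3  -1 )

Expand along row 3 (it has 3 zeros):
  − (5) · M_32   where M_32 = det([3 -3 -5; -2 2 -5; 1 -3 -1]) = -50
det = (-1)·(5)·(-50) = 250

|T| = 250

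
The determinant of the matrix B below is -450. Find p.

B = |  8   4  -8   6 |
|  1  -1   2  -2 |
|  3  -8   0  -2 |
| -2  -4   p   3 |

Expanding along the column containing p, det(B) is linear in p: det(B) = (158)·p + (656).
Set (158)·p + (656) = -450  ⇒  (158)·p = -1106  ⇒  p = -7.

-7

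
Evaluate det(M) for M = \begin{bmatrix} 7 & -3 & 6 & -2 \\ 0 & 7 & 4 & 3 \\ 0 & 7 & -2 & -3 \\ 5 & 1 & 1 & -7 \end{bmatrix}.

Expand along column 1 (it has 2 zeros):
  + (7) · M_11   where M_11 = det([7 4 3; 7 -2 -3; 1 1 -7]) = 330
  − (5) · M_41   where M_41 = det([-3 6 -2; 7 4 3; 7 -2 -3]) = 354
det = (+1)·(7)·(330) + (-1)·(5)·(354) = 540

The determinant is 540.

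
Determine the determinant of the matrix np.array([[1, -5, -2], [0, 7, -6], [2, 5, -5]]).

Expand along row 2:
  + 7 · |1 -2; 2 -5| = 7·(-5 − (-4)) = -7
  − (-6) · |1 -5; 2 5| = −(-6)·(5 − (-10)) = 90
Sum: (-7) + (90) = 83

The determinant is 83.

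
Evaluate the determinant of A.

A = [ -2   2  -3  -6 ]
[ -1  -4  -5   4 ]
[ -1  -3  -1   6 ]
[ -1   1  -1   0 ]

|A| = 82

Expand along row 4 (it has 1 zero):
  − (-1) · M_41   where M_41 = det([2 -3 -6; -4 -5 4; -3 -1 6]) = -22
  + (1) · M_42   where M_42 = det([-2 -3 -6; -1 -5 4; -1 -1 6]) = 70
  − (-1) · M_43   where M_43 = det([-2 2 -6; -1 -4 4; -1 -3 6]) = 34
det = (-1)·(-1)·(-22) + (+1)·(1)·(70) + (-1)·(-1)·(34) = 82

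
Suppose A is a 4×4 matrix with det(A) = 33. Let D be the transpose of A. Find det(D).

The determinant is 33.

det(Aᵀ) = det(A).
det(D) = (1)·(33) = 33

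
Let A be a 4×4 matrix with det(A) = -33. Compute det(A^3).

det(A^3) = (det A)^3 = (-33)^3 = -35937

The determinant is -35937.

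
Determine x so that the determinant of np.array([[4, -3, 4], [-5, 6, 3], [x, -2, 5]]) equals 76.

Expanding along the column containing x, det(M) is linear in x: det(M) = (-33)·x + (109).
Set (-33)·x + (109) = 76  ⇒  (-33)·x = -33  ⇒  x = 1.

x = 1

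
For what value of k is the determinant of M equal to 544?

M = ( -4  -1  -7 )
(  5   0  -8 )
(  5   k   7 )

-7

Expanding along the column containing k, det(M) is linear in k: det(M) = (-67)·k + (75).
Set (-67)·k + (75) = 544  ⇒  (-67)·k = 469  ⇒  k = -7.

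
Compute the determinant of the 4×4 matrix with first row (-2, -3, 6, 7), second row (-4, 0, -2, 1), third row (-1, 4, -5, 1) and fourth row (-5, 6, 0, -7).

The determinant is 1589.

Expand along row 2 (it has 1 zero):
  − (-4) · M_21   where M_21 = det([-3 6 7; 4 -5 1; 6 0 -7]) = 309
  − (-2) · M_23   where M_23 = det([-2 -3 7; -1 4 1; -5 6 -7]) = 202
  + (1) · M_24   where M_24 = det([-2 -3 6; -1 4 -5; -5 6 0]) = -51
det = (-1)·(-4)·(309) + (-1)·(-2)·(202) + (+1)·(1)·(-51) = 1589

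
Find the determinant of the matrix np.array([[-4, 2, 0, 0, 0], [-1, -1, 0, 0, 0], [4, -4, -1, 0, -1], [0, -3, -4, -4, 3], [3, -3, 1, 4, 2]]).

The matrix is block lower-triangular with a 2×2 block and a 3×3 block on the diagonal, so its determinant equals the product of the determinants of the diagonal blocks.
det of the 2×2 block = 6
det of the 3×3 block = 32
det = (6)·(32) = 192

192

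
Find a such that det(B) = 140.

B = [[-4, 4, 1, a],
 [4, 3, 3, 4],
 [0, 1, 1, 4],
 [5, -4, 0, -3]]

a = -2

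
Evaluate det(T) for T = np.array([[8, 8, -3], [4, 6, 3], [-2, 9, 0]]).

-408

Expand along column 3:
  + (-3) · |4 6; -2 9| = (-3)·(36 − (-12)) = -144
  − 3 · |8 8; -2 9| = −3·(72 − (-16)) = -264
Sum: (-144) + (-264) = -408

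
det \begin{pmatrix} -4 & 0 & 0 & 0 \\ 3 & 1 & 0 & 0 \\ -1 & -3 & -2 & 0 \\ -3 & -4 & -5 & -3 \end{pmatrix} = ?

-24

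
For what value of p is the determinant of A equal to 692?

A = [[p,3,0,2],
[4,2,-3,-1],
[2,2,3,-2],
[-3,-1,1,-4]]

p = -7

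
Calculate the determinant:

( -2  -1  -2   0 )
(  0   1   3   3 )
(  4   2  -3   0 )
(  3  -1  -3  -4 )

49

Expand along column 4 (it has 2 zeros):
  + (3) · M_24   where M_24 = det([-2 -1 -2; 4 2 -3; 3 -1 -3]) = 35
  + (-4) · M_44   where M_44 = det([-2 -1 -2; 0 1 3; 4 2 -3]) = 14
det = (+1)·(3)·(35) + (+1)·(-4)·(14) = 49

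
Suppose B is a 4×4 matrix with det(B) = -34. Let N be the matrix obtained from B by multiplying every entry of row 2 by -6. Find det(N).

204

Scaling one row by -6 multiplies the determinant by -6.
det(N) = (-6)·(-34) = 204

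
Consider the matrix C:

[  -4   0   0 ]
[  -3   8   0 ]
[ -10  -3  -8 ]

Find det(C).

det(C) = 256

C is lower triangular, so det(C) is the product of the diagonal entries:
det = (-4) · (8) · (-8) = 256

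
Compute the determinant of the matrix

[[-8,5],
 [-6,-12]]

det = (-8)·(-12) − 5·(-6) = 96 − (-30) = 126

The determinant is 126.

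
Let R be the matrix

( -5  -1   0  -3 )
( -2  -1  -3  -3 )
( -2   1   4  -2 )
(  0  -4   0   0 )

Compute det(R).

192

Expand along row 4 (it has 3 zeros):
  + (-4) · M_42   where M_42 = det([-5 0 -3; -2 -3 -3; -2 4 -2]) = -48
det = (+1)·(-4)·(-48) = 192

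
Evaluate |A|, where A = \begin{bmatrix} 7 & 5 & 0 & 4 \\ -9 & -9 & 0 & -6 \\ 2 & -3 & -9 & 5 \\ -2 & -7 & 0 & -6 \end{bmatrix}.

Expand along column 3 (it has 3 zeros):
  + (-9) · M_33   where M_33 = det([7 5 4; -9 -9 -6; -2 -7 -6]) = 54
det = (+1)·(-9)·(54) = -486

|A| = -486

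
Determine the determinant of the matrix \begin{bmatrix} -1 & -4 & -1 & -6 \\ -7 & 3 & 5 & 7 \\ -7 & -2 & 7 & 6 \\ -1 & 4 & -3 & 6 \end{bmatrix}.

Expand along row 1:
  + (-1) · M_11   where M_11 = det([3 5 7; -2 7 6; 4 -3 6]) = 206
  − (-4) · M_12   where M_12 = det([-7 5 7; -7 7 6; -1 -3 6]) = -44
  + (-1) · M_13   where M_13 = det([-7 3 7; -7 -2 6; -1 4 6]) = 150
  − (-6) · M_14   where M_14 = det([-7 3 5; -7 -2 7; -1 4 -3]) = -80
det = (+1)·(-1)·(206) + (-1)·(-4)·(-44) + (+1)·(-1)·(150) + (-1)·(-6)·(-80) = -1012

-1012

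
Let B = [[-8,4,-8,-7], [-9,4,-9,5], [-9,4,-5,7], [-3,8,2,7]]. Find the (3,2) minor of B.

515

Delete row 3 and column 2; the remaining 3×3 submatrix is [-8 -8 -7; -9 -9 5; -3 2 7].
Its determinant is 515.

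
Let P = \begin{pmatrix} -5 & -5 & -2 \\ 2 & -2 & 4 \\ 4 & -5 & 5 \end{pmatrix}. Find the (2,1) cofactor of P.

35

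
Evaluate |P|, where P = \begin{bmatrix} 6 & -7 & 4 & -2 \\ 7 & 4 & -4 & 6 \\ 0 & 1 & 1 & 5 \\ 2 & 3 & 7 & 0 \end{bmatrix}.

Expand along row 3 (it has 1 zero):
  − (1) · M_32   where M_32 = det([6 4 -2; 7 -4 6; 2 7 0]) = -318
  + (1) · M_33   where M_33 = det([6 -7 -2; 7 4 6; 2 3 0]) = -218
  − (5) · M_34   where M_34 = det([6 -7 4; 7 4 -4; 2 3 7]) = 691
det = (-1)·(1)·(-318) + (+1)·(1)·(-218) + (-1)·(5)·(691) = -3355

|P| = -3355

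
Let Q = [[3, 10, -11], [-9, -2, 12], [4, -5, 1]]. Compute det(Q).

161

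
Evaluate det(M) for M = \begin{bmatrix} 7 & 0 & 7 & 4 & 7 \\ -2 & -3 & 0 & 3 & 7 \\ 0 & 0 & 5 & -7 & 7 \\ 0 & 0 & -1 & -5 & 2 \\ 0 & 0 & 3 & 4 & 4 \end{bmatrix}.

|M| = 2793

M is block upper-triangular with a 2×2 block and a 3×3 block on the diagonal, so its determinant equals the product of the determinants of the diagonal blocks.
det of the 2×2 block = -21
det of the 3×3 block = -133
det = (-21)·(-133) = 2793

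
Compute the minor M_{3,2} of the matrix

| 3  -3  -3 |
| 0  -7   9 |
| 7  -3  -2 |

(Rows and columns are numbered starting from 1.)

Delete row 3 and column 2; the remaining 2×2 submatrix is [3 -3; 0 9].
Its determinant is 3·9 − (-3)·0 = 27.

27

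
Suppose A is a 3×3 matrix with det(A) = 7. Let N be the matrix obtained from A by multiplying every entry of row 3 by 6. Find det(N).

Scaling one row by 6 multiplies the determinant by 6.
det(N) = (6)·(7) = 42

|N| = 42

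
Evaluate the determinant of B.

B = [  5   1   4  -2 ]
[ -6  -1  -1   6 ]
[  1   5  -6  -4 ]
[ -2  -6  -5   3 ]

Expand along row 1:
  + (5) · M_11   where M_11 = det([-1 -1 6; 5 -6 -4; -6 -5 3]) = -337
  − (1) · M_12   where M_12 = det([-6 -1 6; 1 -6 -4; -2 -5 3]) = 121
  + (4) · M_13   where M_13 = det([-6 -1 6; 1 5 -4; -2 -6 3]) = 73
  − (-2) · M_14   where M_14 = det([-6 -1 -1; 1 5 -6; -2 -6 -5]) = 345
det = (+1)·(5)·(-337) + (-1)·(1)·(121) + (+1)·(4)·(73) + (-1)·(-2)·(345) = -824

det(B) = -824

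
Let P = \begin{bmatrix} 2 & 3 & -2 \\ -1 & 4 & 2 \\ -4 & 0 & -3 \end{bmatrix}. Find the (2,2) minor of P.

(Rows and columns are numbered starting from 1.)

The minor is -14.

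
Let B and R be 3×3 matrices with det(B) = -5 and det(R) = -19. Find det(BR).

95

det(BR) = det(B)·det(R) = (-5)·(-19) = 95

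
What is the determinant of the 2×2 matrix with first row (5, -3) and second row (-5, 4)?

5

det = 5·4 − (-3)·(-5) = 20 − 15 = 5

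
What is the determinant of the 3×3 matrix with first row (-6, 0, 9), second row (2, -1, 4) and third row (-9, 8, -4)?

231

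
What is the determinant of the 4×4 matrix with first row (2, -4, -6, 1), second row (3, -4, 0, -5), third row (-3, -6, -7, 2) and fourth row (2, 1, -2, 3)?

Expand along row 2 (it has 1 zero):
  − (3) · M_21   where M_21 = det([-4 -6 1; -6 -7 2; 1 -2 3]) = -33
  + (-4) · M_22   where M_22 = det([2 -6 1; -3 -7 2; 2 -2 3]) = -92
  + (-5) · M_24   where M_24 = det([2 -4 -6; -3 -6 -7; 2 1 -2]) = 64
det = (-1)·(3)·(-33) + (+1)·(-4)·(-92) + (+1)·(-5)·(64) = 147

147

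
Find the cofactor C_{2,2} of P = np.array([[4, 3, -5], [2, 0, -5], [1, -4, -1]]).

1

Delete row 2 and column 2; the remaining 2×2 submatrix is [4 -5; 1 -1].
Its determinant is 4·(-1) − (-5)·1 = 1.
The cofactor carries sign (−1)^(2+2) = +1, so C_{2,2} = +(1) = 1.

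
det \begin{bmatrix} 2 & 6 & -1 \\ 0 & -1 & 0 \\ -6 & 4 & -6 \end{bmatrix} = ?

18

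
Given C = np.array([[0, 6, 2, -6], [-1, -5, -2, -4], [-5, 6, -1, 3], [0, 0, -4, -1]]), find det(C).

det(C) = 1304

Expand along row 4 (it has 2 zeros):
  − (-4) · M_43   where M_43 = det([0 6 -6; -1 -5 -4; -5 6 3]) = 324
  + (-1) · M_44   where M_44 = det([0 6 2; -1 -5 -2; -5 6 -1]) = -8
det = (-1)·(-4)·(324) + (+1)·(-1)·(-8) = 1304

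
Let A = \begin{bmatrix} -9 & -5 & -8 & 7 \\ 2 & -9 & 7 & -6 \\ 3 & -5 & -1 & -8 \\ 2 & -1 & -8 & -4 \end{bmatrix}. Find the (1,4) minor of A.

-71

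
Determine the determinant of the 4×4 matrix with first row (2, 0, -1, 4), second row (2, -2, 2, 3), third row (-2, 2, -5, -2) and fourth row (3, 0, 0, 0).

The determinant is -66.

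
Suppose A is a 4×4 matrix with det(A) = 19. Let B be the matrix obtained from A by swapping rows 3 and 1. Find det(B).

|B| = -19

Swapping two rows multiplies the determinant by −1.
det(B) = (-1)·(19) = -19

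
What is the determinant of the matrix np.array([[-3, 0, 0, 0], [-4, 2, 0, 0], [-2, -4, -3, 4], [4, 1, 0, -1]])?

-18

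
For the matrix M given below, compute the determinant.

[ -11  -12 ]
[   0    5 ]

The determinant is -55.

det(M) = (-11)·5 − (-12)·0 = -55 − 0 = -55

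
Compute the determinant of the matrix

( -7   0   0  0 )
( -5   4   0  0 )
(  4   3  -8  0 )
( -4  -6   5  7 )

1568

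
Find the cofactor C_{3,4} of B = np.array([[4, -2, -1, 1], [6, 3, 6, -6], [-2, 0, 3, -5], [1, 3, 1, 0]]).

75

Delete row 3 and column 4; the remaining 3×3 submatrix is [4 -2 -1; 6 3 6; 1 3 1].
Its determinant is -75.
The cofactor carries sign (−1)^(3+4) = −1, so C_{3,4} = −(-75) = 75.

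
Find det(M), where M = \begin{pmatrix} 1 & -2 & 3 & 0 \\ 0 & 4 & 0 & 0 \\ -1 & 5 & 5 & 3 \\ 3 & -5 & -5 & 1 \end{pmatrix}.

Expand along row 2 (it has 3 zeros):
  + (4) · M_22   where M_22 = det([1 3 0; -1 5 3; 3 -5 1]) = 50
det = (+1)·(4)·(50) = 200

det(M) = 200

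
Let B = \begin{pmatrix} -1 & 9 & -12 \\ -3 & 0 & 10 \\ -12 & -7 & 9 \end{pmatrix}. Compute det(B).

det(B) = -1159

Expand along column 2:
  − 9 · |-3 10; -12 9| = −9·(-27 − (-120)) = -837
  − (-7) · |-1 -12; -3 10| = −(-7)·(-10 − 36) = -322
Sum: (-837) + (-322) = -1159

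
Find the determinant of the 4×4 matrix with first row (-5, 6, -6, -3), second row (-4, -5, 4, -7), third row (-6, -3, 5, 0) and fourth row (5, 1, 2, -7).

Expand along row 3 (it has 1 zero):
  + (-6) · M_31   where M_31 = det([6 -6 -3; -5 4 -7; 1 2 -7]) = 210
  − (-3) · M_32   where M_32 = det([-5 -6 -3; -4 4 -7; 5 2 -7]) = 532
  + (5) · M_33   where M_33 = det([-5 6 -3; -4 -5 -7; 5 1 -7]) = -651
det = (+1)·(-6)·(210) + (-1)·(-3)·(532) + (+1)·(5)·(-651) = -2919

The determinant is -2919.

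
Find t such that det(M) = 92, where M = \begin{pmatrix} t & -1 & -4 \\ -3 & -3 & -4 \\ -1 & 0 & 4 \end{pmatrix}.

Expanding along the column containing t, det(M) is linear in t: det(M) = (-12)·t + (-4).
Set (-12)·t + (-4) = 92  ⇒  (-12)·t = 96  ⇒  t = -8.

t = -8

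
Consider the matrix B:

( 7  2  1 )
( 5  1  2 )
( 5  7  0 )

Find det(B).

Expand along column 3:
  + 1 · |5 1; 5 7| = 1·(35 − 5) = 30
  − 2 · |7 2; 5 7| = −2·(49 − 10) = -78
Sum: (30) + (-78) = -48

-48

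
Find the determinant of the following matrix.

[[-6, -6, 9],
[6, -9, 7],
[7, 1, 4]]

729

Expand along column 1:
  + (-6) · |-9 7; 1 4| = (-6)·(-36 − 7) = 258
  − 6 · |-6 9; 1 4| = −6·(-24 − 9) = 198
  + 7 · |-6 9; -9 7| = 7·(-42 − (-81)) = 273
Sum: (258) + (198) + (273) = 729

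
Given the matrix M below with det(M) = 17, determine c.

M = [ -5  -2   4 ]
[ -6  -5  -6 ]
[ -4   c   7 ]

Expanding along the column containing c, det(M) is linear in c: det(M) = (-54)·c + (-37).
Set (-54)·c + (-37) = 17  ⇒  (-54)·c = 54  ⇒  c = -1.

-1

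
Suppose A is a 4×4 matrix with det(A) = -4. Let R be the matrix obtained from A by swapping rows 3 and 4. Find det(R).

Swapping two rows multiplies the determinant by −1.
det(R) = (-1)·(-4) = 4

The determinant is 4.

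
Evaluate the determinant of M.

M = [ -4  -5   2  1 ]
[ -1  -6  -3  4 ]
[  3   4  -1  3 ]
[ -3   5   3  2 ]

420

Expand along row 1:
  + (-4) · M_11   where M_11 = det([-6 -3 4; 4 -1 3; 5 3 2]) = 113
  − (-5) · M_12   where M_12 = det([-1 -3 4; 3 -1 3; -3 3 2]) = 80
  + (2) · M_13   where M_13 = det([-1 -6 4; 3 4 3; -3 5 2]) = 205
  − (1) · M_14   where M_14 = det([-1 -6 -3; 3 4 -1; -3 5 3]) = -62
det = (+1)·(-4)·(113) + (-1)·(-5)·(80) + (+1)·(2)·(205) + (-1)·(1)·(-62) = 420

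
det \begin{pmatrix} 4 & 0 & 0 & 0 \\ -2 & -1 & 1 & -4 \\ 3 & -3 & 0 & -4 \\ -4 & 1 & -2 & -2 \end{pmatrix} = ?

Expand along row 1 (it has 3 zeros):
  + (4) · M_11   where M_11 = det([-1 1 -4; -3 0 -4; 1 -2 -2]) = -26
det = (+1)·(4)·(-26) = -104

-104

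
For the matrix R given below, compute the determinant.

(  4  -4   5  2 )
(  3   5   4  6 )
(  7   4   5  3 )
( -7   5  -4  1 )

Expand along row 1:
  + (4) · M_11   where M_11 = det([5 4 6; 4 5 3; 5 -4 1]) = -117
  − (-4) · M_12   where M_12 = det([3 4 6; 7 5 3; -7 -4 1]) = -19
  + (5) · M_13   where M_13 = det([3 5 6; 7 4 3; -7 5 1]) = 205
  − (2) · M_14   where M_14 = det([3 5 4; 7 4 5; -7 5 -4]) = 94
det = (+1)·(4)·(-117) + (-1)·(-4)·(-19) + (+1)·(5)·(205) + (-1)·(2)·(94) = 293

det(R) = 293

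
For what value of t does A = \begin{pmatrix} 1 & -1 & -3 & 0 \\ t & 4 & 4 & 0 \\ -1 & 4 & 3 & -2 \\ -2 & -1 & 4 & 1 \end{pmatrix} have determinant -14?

t = -2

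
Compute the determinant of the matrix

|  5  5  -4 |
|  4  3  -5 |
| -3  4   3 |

Expand along column 1:
  + 5 · |3 -5; 4 3| = 5·(9 − (-20)) = 145
  − 4 · |5 -4; 4 3| = −4·(15 − (-16)) = -124
  + (-3) · |5 -4; 3 -5| = (-3)·(-25 − (-12)) = 39
Sum: (145) + (-124) + (39) = 60

60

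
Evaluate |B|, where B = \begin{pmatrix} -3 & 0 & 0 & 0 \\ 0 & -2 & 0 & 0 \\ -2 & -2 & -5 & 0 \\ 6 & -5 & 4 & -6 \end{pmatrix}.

B is lower triangular, so det(B) is the product of the diagonal entries:
det = (-3) · (-2) · (-5) · (-6) = 180

det(B) = 180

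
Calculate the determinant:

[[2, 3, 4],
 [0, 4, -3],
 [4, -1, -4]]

The determinant is -138.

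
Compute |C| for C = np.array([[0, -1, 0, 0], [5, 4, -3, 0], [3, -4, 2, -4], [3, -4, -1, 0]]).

16

Expand along row 1 (it has 3 zeros):
  − (-1) · M_12   where M_12 = det([5 -3 0; 3 2 -4; 3 -1 0]) = 16
det = (-1)·(-1)·(16) = 16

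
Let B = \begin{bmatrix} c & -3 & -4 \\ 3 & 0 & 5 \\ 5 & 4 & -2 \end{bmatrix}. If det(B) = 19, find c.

c = -8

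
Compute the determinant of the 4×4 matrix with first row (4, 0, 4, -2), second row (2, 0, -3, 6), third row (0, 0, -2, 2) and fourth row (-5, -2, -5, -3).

-32

Expand along column 2 (it has 3 zeros):
  + (-2) · M_42   where M_42 = det([4 4 -2; 2 -3 6; 0 -2 2]) = 16
det = (+1)·(-2)·(16) = -32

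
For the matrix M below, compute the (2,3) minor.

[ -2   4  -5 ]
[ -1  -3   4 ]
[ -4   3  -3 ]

The minor is 10.

Delete row 2 and column 3; the remaining 2×2 submatrix is [-2 4; -4 3].
Its determinant is (-2)·3 − 4·(-4) = 10.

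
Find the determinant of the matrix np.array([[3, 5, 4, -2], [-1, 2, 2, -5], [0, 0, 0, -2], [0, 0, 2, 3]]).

The matrix is block upper-triangular with a 2×2 block and a 2×2 block on the diagonal, so its determinant equals the product of the determinants of the diagonal blocks.
det of the 2×2 block = 11
det of the 2×2 block = 4
det = (11)·(4) = 44

The determinant is 44.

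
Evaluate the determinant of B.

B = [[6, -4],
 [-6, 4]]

0

det(B) = 6·4 − (-4)·(-6) = 24 − 24 = 0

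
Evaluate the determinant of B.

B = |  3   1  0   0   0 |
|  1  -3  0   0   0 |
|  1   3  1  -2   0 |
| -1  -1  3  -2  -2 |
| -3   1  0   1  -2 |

B is block lower-triangular with a 2×2 block and a 3×3 block on the diagonal, so its determinant equals the product of the determinants of the diagonal blocks.
det of the 2×2 block = -10
det of the 3×3 block = -6
det = (-10)·(-6) = 60

det(B) = 60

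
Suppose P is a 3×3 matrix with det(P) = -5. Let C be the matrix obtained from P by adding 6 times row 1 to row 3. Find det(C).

The determinant is -5.

Adding a multiple of one row to another leaves the determinant unchanged.
det(C) = (1)·(-5) = -5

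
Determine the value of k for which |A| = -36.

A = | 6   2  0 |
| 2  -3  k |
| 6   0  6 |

k = 8

Expanding along the row containing k, det(A) is linear in k: det(A) = (12)·k + (-132).
Set (12)·k + (-132) = -36  ⇒  (12)·k = 96  ⇒  k = 8.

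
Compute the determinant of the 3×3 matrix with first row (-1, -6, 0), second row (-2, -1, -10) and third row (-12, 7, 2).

-812

Expand along column 3:
  − (-10) · |-1 -6; -12 7| = −(-10)·(-7 − 72) = -790
  + 2 · |-1 -6; -2 -1| = 2·(1 − 12) = -22
Sum: (-790) + (-22) = -812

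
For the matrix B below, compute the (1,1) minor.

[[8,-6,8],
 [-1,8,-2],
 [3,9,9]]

Delete row 1 and column 1; the remaining 2×2 submatrix is [8 -2; 9 9].
Its determinant is 8·9 − (-2)·9 = 90.

90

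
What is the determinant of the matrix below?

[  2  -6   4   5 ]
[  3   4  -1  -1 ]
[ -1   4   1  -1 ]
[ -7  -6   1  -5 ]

Expand along row 1:
  + (2) · M_11   where M_11 = det([4 -1 -1; 4 1 -1; -6 1 -5]) = -52
  − (-6) · M_12   where M_12 = det([3 -1 -1; -1 1 -1; -7 1 -5]) = -20
  + (4) · M_13   where M_13 = det([3 4 -1; -1 4 -1; -7 -6 -5]) = -104
  − (5) · M_14   where M_14 = det([3 4 -1; -1 4 1; -7 -6 1]) = -28
det = (+1)·(2)·(-52) + (-1)·(-6)·(-20) + (+1)·(4)·(-104) + (-1)·(5)·(-28) = -500

The determinant is -500.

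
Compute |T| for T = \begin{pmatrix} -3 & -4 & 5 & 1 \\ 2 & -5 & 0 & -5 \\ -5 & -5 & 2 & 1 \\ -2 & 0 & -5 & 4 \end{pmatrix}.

-501

Expand along row 2 (it has 1 zero):
  − (2) · M_21   where M_21 = det([-4 5 1; -5 2 1; 0 -5 4]) = 73
  + (-5) · M_22   where M_22 = det([-3 5 1; -5 2 1; -2 -5 4]) = 80
  + (-5) · M_24   where M_24 = det([-3 -4 5; -5 -5 2; -2 0 -5]) = -9
det = (-1)·(2)·(73) + (+1)·(-5)·(80) + (+1)·(-5)·(-9) = -501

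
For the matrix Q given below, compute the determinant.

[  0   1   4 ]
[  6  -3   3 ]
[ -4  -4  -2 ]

|Q| = -144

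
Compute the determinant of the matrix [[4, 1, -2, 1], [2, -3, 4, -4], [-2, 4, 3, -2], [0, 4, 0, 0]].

24

Expand along row 4 (it has 3 zeros):
  + (4) · M_42   where M_42 = det([4 -2 1; 2 4 -4; -2 3 -2]) = 6
det = (+1)·(4)·(6) = 24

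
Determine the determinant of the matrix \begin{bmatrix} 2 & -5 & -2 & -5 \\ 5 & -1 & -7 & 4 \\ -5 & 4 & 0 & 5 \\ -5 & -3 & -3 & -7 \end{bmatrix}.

Expand along row 3 (it has 1 zero):
  + (-5) · M_31   where M_31 = det([-5 -2 -5; -1 -7 4; -3 -3 -7]) = -177
  − (4) · M_32   where M_32 = det([2 -2 -5; 5 -7 4; -5 -3 -7]) = 342
  − (5) · M_34   where M_34 = det([2 -5 -2; 5 -1 -7; -5 -3 -3]) = -246
det = (+1)·(-5)·(-177) + (-1)·(4)·(342) + (-1)·(5)·(-246) = 747

The determinant is 747.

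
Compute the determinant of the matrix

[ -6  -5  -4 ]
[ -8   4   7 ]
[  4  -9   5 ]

Expand along column 1:
  + (-6) · |4 7; -9 5| = (-6)·(20 − (-63)) = -498
  − (-8) · |-5 -4; -9 5| = −(-8)·(-25 − 36) = -488
  + 4 · |-5 -4; 4 7| = 4·(-35 − (-16)) = -76
Sum: (-498) + (-488) + (-76) = -1062

-1062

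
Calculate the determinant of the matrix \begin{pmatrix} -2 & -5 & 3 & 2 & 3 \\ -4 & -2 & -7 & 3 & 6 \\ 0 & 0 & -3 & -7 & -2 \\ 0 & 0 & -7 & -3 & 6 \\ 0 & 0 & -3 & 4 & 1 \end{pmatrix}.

The matrix is block upper-triangular with a 2×2 block and a 3×3 block on the diagonal, so its determinant equals the product of the determinants of the diagonal blocks.
det of the 2×2 block = -16
det of the 3×3 block = 232
det = (-16)·(232) = -3712

The determinant is -3712.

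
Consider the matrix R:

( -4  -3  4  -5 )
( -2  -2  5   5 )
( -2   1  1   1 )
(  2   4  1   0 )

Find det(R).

Expand along row 4 (it has 1 zero):
  − (2) · M_41   where M_41 = det([-3 4 -5; -2 5 5; 1 1 1]) = 63
  + (4) · M_42   where M_42 = det([-4 4 -5; -2 5 5; -2 1 1]) = -72
  − (1) · M_43   where M_43 = det([-4 -3 -5; -2 -2 5; -2 1 1]) = 82
det = (-1)·(2)·(63) + (+1)·(4)·(-72) + (-1)·(1)·(82) = -496

The determinant is -496.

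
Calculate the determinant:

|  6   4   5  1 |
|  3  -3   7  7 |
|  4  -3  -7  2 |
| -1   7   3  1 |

3212

Expand along row 1:
  + (6) · M_11   where M_11 = det([-3 7 7; -3 -7 2; 7 3 1]) = 438
  − (4) · M_12   where M_12 = det([3 7 7; 4 -7 2; -1 3 1]) = -46
  + (5) · M_13   where M_13 = det([3 -3 7; 4 -3 2; -1 7 1]) = 142
  − (1) · M_14   where M_14 = det([3 -3 7; 4 -3 -7; -1 7 3]) = 310
det = (+1)·(6)·(438) + (-1)·(4)·(-46) + (+1)·(5)·(142) + (-1)·(1)·(310) = 3212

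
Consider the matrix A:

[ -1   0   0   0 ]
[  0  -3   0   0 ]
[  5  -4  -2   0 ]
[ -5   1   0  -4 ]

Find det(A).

det(A) = 24

A is lower triangular, so det(A) is the product of the diagonal entries:
det = (-1) · (-3) · (-2) · (-4) = 24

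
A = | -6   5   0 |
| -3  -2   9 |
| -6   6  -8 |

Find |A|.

|A| = -162

Expand along column 3:
  − 9 · |-6 5; -6 6| = −9·(-36 − (-30)) = 54
  + (-8) · |-6 5; -3 -2| = (-8)·(12 − (-15)) = -216
Sum: (54) + (-216) = -162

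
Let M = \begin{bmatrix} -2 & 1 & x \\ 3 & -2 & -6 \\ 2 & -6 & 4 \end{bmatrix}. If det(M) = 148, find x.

Expanding along the column containing x, det(M) is linear in x: det(M) = (-14)·x + (64).
Set (-14)·x + (64) = 148  ⇒  (-14)·x = 84  ⇒  x = -6.

-6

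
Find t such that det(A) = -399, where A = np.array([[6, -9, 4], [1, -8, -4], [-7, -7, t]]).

t = -7

Expanding along the column containing t, det(A) is linear in t: det(A) = (-39)·t + (-672).
Set (-39)·t + (-672) = -399  ⇒  (-39)·t = 273  ⇒  t = -7.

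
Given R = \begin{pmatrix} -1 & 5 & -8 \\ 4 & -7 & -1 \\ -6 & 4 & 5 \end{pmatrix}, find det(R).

|R| = 169

Expand along column 1:
  + (-1) · |-7 -1; 4 5| = (-1)·(-35 − (-4)) = 31
  − 4 · |5 -8; 4 5| = −4·(25 − (-32)) = -228
  + (-6) · |5 -8; -7 -1| = (-6)·(-5 − 56) = 366
Sum: (31) + (-228) + (366) = 169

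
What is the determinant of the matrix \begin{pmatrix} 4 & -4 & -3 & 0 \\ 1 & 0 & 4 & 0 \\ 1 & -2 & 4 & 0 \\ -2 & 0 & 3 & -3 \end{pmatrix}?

-114

Expand along column 4 (it has 3 zeros):
  + (-3) · M_44   where M_44 = det([4 -4 -3; 1 0 4; 1 -2 4]) = 38
det = (+1)·(-3)·(38) = -114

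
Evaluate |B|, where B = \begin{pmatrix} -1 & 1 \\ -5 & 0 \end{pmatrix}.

5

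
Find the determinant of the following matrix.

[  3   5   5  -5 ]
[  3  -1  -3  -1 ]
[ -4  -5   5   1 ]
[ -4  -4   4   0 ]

248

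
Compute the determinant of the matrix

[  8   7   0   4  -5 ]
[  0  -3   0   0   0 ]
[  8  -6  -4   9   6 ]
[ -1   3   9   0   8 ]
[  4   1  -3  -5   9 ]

36819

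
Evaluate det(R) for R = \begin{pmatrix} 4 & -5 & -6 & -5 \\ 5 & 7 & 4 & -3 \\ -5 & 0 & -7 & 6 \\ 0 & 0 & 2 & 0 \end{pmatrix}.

The determinant is -136.

Expand along row 4 (it has 3 zeros):
  − (2) · M_43   where M_43 = det([4 -5 -5; 5 7 -3; -5 0 6]) = 68
det = (-1)·(2)·(68) = -136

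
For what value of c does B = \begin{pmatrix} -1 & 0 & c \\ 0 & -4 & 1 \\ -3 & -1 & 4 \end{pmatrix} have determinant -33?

c = 4

Expanding along the row containing c, det(B) is linear in c: det(B) = (-12)·c + (15).
Set (-12)·c + (15) = -33  ⇒  (-12)·c = -48  ⇒  c = 4.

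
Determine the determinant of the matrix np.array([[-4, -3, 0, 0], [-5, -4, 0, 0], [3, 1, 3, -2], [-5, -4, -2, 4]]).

8

The matrix is block lower-triangular with a 2×2 block and a 2×2 block on the diagonal, so its determinant equals the product of the determinants of the diagonal blocks.
det of the 2×2 block = 1
det of the 2×2 block = 8
det = (1)·(8) = 8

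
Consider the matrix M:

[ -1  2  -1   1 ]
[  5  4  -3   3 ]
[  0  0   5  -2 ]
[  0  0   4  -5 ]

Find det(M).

|M| = 238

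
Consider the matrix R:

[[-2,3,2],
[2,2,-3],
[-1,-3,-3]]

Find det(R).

Expand along row 1:
  + (-2) · |2 -3; -3 -3| = (-2)·(-6 − 9) = 30
  − 3 · |2 -3; -1 -3| = −3·(-6 − 3) = 27
  + 2 · |2 2; -1 -3| = 2·(-6 − (-2)) = -8
Sum: (30) + (27) + (-8) = 49

det(R) = 49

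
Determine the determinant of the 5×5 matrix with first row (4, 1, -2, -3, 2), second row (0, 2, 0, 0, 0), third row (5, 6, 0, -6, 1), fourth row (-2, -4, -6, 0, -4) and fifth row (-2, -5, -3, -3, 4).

-1572

Expand along row 2 (it has 4 zeros):
  + (2) · M_22   where M_22 = det([4 -2 -3 2; 5 0 -6 1; -2 -6 0 -4; -2 -3 -3 4]) = -786
det = (+1)·(2)·(-786) = -1572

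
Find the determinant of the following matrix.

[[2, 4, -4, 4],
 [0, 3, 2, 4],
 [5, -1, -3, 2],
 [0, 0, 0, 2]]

172

Expand along row 4 (it has 3 zeros):
  + (2) · M_44   where M_44 = det([2 4 -4; 0 3 2; 5 -1 -3]) = 86
det = (+1)·(2)·(86) = 172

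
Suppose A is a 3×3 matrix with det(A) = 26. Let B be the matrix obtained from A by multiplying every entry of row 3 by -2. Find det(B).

-52

Scaling one row by -2 multiplies the determinant by -2.
det(B) = (-2)·(26) = -52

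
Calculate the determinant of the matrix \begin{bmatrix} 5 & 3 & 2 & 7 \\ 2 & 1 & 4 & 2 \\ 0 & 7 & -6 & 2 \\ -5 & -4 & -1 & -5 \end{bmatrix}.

-246

Expand along row 3 (it has 1 zero):
  − (7) · M_32   where M_32 = det([5 2 7; 2 4 2; -5 -1 -5]) = 36
  + (-6) · M_33   where M_33 = det([5 3 7; 2 1 2; -5 -4 -5]) = -6
  − (2) · M_34   where M_34 = det([5 3 2; 2 1 4; -5 -4 -1]) = 15
det = (-1)·(7)·(36) + (+1)·(-6)·(-6) + (-1)·(2)·(15) = -246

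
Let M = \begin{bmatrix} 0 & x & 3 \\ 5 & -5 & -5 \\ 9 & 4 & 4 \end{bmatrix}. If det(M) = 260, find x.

Expanding along the column containing x, det(M) is linear in x: det(M) = (-65)·x + (195).
Set (-65)·x + (195) = 260  ⇒  (-65)·x = 65  ⇒  x = -1.

x = -1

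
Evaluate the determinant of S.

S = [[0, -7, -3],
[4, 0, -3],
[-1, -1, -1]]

-37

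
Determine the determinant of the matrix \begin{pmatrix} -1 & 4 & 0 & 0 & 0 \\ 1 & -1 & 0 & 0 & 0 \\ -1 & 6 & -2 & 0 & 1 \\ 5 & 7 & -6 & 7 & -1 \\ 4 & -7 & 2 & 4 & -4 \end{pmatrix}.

-30

The matrix is block lower-triangular with a 2×2 block and a 3×3 block on the diagonal, so its determinant equals the product of the determinants of the diagonal blocks.
det of the 2×2 block = -3
det of the 3×3 block = 10
det = (-3)·(10) = -30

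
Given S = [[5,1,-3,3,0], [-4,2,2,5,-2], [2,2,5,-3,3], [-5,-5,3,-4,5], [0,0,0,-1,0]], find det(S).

Expand along row 5 (it has 4 zeros):
  − (-1) · M_54   where M_54 = det([5 1 -3 0; -4 2 2 -2; 2 2 5 3; -5 -5 3 5]) = 226
det = (-1)·(-1)·(226) = 226

det(S) = 226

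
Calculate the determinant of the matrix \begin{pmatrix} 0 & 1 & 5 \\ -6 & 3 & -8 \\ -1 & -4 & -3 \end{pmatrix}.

The determinant is 125.

Expand along column 1:
  − (-6) · |1 5; -4 -3| = −(-6)·(-3 − (-20)) = 102
  + (-1) · |1 5; 3 -8| = (-1)·(-8 − 15) = 23
Sum: (102) + (23) = 125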